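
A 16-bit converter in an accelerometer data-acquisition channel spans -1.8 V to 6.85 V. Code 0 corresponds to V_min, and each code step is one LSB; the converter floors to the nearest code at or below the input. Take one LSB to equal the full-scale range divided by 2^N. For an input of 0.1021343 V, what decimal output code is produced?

14411

Span: 6.85 V − (-1.8 V) = 8.65 V. LSB = 8.65 V / 2^16 ≈ 132.0 µV.
(V_in − V_min) × 2^16/range = (0.1021343 − (-1.8)) × 65536/8.65 = 14411.361.
Floor → code = 14411.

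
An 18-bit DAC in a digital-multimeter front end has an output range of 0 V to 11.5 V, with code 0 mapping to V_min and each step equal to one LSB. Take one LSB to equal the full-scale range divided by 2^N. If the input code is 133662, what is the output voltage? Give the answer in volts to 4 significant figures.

Range is 11.5 V. LSB = 11.5 V / 2^18.
Output = V_min + (133662/262144) × range = 0 + 0.509880 × 11.5 V
      = 0 + 5.86362 = 5.86362 V.

5.864 V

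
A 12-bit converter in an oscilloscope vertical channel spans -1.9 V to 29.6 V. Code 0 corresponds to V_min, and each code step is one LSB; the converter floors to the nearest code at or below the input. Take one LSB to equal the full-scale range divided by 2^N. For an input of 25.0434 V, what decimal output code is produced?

Span: 29.6 V − (-1.9 V) = 31.5 V. LSB = 31.5 V / 2^12 ≈ 7.690 mV.
code = ⌊(V_in − V_min)/LSB⌋ = ⌊(V_in − V_min) × 2^12 / range⌋
     = ⌊(25.0434 − (-1.9)) × 4096 / 31.5⌋ = ⌊26.9434 × 4096/31.5⌋
     = ⌊3503.497⌋ = 3503.

3503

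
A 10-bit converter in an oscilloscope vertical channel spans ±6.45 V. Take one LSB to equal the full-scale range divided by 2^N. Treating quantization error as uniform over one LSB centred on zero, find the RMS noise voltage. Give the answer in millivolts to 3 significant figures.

3.64 mV

Span: 6.45 V − (-6.45 V) = 12.9 V.
One LSB is 12.9 V / 1024 = 12.598 mV.
V_rms = LSB/√12 = 12.598 mV / √12 = 3.64 mV.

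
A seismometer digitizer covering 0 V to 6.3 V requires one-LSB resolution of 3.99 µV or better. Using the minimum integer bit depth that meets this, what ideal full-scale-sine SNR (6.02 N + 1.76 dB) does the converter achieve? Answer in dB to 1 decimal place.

V_FS = 6.3 V.
Levels needed ≥ 6.3/3.99 µV = 1.579e6. 2^21 = 2097152 suffices, so N_min = 21.
SNR = 6.02 × 21 + 1.76 = 128.18 dB.

128.2 dB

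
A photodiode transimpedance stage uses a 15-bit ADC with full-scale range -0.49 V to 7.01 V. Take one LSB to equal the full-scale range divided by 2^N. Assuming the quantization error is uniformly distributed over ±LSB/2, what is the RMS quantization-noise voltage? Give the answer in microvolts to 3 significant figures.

The full-scale span is 7.01 − (-0.49) = 7.5 V.
Step size = 7.5/32768 V = 228.88 µV.
σ_q = LSB/√12 = 228.88 µV/3.4641 = 66.1 µV.

66.1 µV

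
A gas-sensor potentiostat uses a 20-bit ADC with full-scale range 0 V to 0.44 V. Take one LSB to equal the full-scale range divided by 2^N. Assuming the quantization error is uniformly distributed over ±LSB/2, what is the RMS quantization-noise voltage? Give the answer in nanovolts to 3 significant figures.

121 nV

V_FS = 0.44 V.
LSB = 0.44 V / 2^20 = 419.62 nV.
V_rms = LSB/√12 = 419.62 nV / √12 = 121 nV.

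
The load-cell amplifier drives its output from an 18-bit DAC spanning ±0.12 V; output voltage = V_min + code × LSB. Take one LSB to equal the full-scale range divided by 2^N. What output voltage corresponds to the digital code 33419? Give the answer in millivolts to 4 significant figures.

-89.40 mV

Span: 0.12 V − (-0.12 V) = 0.24 V. LSB = 0.24 V / 2^18.
V_out = -0.12 + 33419 × (0.24/262144) V
      = -0.12 V + 0.0305960 V = -0.0894040 V.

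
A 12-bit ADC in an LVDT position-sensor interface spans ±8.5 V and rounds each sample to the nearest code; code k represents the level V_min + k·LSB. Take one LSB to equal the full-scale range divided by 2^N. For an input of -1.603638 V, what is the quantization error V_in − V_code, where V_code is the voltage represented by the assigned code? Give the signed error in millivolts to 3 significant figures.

Full-scale range = 8.5 V − (-8.5 V) = 17 V. LSB = 17 V / 2^12 ≈ 4.150 mV.
(-1.603638 − (-8.5)) / LSB = 6.896362 × 4096/17 = 1661.6176. Nearest integer: k = 1662.
V_code = -8.5 + (1662/4096) × 17 = -1.602050781 V.
e = -1.603638 − (-1.602050781) = −1.59 mV.

−1.59 mV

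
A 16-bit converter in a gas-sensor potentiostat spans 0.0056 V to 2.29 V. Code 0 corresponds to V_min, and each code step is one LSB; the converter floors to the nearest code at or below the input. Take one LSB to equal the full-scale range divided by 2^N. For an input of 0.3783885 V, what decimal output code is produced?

10694

The full-scale span is 2.29 − (0.0056) = 2.2844 V. LSB = 2.2844 V / 2^16 ≈ 34.86 µV.
code = ⌊(V_in − V_min)/LSB⌋ = ⌊(V_in − V_min) × 2^16 / range⌋
     = ⌊(0.3783885 − (0.0056)) × 65536 / 2.2844⌋ = ⌊0.3727885 × 65536/2.2844⌋
     = ⌊10694.741⌋ = 10694.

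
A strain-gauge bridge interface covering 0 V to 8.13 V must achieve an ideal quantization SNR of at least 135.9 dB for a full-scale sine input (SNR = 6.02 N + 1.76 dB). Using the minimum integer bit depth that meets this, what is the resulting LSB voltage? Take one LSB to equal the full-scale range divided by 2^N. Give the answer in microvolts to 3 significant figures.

0.969 µV

Span = 8.13 V.
N ≥ (135.9 − 1.76)/6.02 = 22.282 → N_min = 23.
LSB = 8.13 V / 2^23 = 0.969 µV.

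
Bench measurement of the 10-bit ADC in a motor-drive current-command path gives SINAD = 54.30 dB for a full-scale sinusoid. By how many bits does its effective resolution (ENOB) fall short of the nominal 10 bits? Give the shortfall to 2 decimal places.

1.27 bits

N_eff = (54.30 − 1.76)/6.02 = 8.7276 bits.
Shortfall = 10 − 8.7276 = 1.2724 bits.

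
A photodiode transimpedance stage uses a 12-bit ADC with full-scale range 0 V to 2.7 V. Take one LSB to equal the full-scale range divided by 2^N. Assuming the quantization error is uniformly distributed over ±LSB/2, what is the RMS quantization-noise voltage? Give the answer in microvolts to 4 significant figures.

Span = 2.7 V.
LSB = 2.7 V / 2^12 = 0.659180 mV.
V_rms = LSB/√12 = 0.659180 mV / √12 = 190.3 µV.

190.3 µV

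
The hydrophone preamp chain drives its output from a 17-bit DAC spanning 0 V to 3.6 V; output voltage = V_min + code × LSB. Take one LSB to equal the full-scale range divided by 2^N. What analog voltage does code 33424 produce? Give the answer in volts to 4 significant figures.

0.9180 V

Span = 3.6 V. LSB = 3.6 V / 2^17.
V_out = 0 + 33424 × (3.6/131072) V
      = 0 + 0.918018 = 0.918018 V.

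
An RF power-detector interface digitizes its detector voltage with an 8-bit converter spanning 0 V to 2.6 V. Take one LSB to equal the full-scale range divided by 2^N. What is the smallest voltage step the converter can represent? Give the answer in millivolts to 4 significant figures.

Span = 2.6 V.
2^8 = 256 levels.
One LSB is 2.6 V / 256 = 10.16 mV.

10.16 mV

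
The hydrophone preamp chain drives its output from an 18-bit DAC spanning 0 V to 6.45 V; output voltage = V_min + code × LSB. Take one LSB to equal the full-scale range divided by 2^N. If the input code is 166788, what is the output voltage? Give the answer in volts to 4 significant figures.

4.104 V

Range is 6.45 V. LSB = 6.45 V / 2^18.
V_out = V_min + code × LSB = 0 V + 166788 × 6.45 V / 262144
      = 0 V + 4.10378 V = 4.10378 V.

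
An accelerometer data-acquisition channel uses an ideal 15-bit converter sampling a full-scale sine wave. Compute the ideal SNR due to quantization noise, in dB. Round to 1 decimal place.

6.02(15) + 1.76 = 90.30 + 1.76 = 92.06 dB.

92.1 dB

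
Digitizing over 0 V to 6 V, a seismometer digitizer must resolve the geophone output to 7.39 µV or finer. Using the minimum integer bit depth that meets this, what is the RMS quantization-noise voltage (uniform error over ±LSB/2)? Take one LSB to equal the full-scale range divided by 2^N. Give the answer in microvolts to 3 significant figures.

1.65 µV

Span = 6 V.
6 V / 7.39 µV = 811900. Since 2^19 = 524288 and 2^20 = 1048576, N = 20.
Step size = 6/1048576 V = 5.7220 µV.
RMS noise = LSB/√12 = 1.65 µV.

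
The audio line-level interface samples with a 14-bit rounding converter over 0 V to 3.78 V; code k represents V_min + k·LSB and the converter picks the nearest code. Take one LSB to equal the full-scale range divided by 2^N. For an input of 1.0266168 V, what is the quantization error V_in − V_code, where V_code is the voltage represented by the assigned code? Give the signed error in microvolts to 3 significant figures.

Full-scale range = 3.78 V. LSB = 3.78 V / 2^14 ≈ 230.7 µV.
(V_in − V_min)/LSB = (1.0266168 − (0)) × 16384/3.78 = 4449.7592 → nearest code k = 4450.
Reconstructed level: 0 + 4450 × 3.78/16384 V = 1.0266723633 V.
V_in − V_code = 1.0266168 − (1.0266723633) = −55.6 µV.

−55.6 µV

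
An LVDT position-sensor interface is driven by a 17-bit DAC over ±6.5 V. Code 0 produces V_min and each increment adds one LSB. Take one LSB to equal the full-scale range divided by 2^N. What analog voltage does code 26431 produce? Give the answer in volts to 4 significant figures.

-3.879 V

Full-scale range = 6.5 V − (-6.5 V) = 13 V. LSB = 13 V / 2^17.
V_out = -6.5 + 26431 × (13/131072) V
      = -6.5 + 2.62148 = -3.87852 V.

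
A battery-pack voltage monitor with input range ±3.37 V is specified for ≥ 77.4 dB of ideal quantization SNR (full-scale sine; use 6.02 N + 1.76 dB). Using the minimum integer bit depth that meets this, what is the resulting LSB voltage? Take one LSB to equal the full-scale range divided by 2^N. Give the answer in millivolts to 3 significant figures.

0.823 mV

The full-scale span is 3.37 − (-3.37) = 6.74 V.
N ≥ (77.4 − 1.76)/6.02 = 12.565 → N_min = 13.
One LSB is 6.74 V / 8192 = 0.823 mV.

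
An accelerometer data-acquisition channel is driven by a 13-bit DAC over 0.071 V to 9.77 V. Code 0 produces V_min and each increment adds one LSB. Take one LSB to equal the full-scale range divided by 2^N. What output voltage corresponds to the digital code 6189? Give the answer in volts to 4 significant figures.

Range = 9.77 − (0.071) = 9.699 V. LSB = 9.699 V / 2^13.
V_out = 0.071 + 6189 × (9.699/8192) V
      = 0.071 V + 7.32753 V = 7.39853 V.

7.399 V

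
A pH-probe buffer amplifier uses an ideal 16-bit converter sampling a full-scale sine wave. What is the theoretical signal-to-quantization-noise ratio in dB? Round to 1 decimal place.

98.1 dB

SNR = 6.02·16 + 1.76 = 98.08 dB.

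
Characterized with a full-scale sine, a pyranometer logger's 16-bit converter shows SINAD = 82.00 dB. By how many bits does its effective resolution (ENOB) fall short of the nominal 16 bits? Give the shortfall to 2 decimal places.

Effective bits = (82.00 − 1.76)/6.02 = 13.3289.
Shortfall = 16 − 13.3289 = 2.6711 bits.

2.67 bits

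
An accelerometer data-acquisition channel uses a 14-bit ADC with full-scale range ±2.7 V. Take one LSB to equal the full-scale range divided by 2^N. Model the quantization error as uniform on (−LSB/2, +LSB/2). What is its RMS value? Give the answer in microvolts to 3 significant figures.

95.1 µV

The full-scale span is 2.7 − (-2.7) = 5.4 V.
LSB = 5.4 V ÷ 2^14 = 5.4/16384 V = 329.59 µV.
V_rms = LSB/√12 = 329.59 µV / √12 = 95.1 µV.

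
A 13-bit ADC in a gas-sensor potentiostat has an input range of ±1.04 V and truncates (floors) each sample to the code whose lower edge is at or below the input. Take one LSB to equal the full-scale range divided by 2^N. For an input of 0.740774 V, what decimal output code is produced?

The full-scale span is 1.04 − (-1.04) = 2.08 V. LSB = 2.08 V / 2^13 ≈ 253.9 µV.
(V_in − V_min) × 2^13/range = (0.740774 − (-1.04)) × 8192/2.08 = 7013.510.
Floor → code = 7013.

7013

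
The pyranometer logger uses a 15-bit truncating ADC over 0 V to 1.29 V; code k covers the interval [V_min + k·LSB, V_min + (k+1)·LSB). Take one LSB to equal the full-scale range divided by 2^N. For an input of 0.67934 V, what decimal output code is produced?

17256

V_FS = 1.29 V. LSB = 1.29 V / 2^15 ≈ 39.37 µV.
(V_in − V_min) × 2^15/range = (0.67934 − (0)) × 32768/1.29 = 17256.289.
Floor → code = 17256.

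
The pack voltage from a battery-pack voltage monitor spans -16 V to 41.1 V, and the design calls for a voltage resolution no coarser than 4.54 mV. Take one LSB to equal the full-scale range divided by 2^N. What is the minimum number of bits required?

Range = 41.1 − (-16) = 57.1 V.
Required number of levels: 57.1/4.54 mV = 12577; smallest N with 2^N ≥ that is 14.

14 bits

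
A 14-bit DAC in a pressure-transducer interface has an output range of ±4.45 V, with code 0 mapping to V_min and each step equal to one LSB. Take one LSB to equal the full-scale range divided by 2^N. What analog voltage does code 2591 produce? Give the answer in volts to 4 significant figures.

Span: 4.45 V − (-4.45 V) = 8.9 V. LSB = 8.9 V / 2^14.
Output = V_min + (2591/16384) × range = -4.45 + 0.158142 × 8.9 V
      = -4.45 V + 1.40746 V = -3.04254 V.

-3.043 V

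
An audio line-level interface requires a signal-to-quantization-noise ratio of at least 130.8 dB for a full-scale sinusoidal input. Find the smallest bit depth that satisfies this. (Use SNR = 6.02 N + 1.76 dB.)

N ≥ (130.8 − 1.76)/6.02 = 21.435 → N_min = 22.

22 bits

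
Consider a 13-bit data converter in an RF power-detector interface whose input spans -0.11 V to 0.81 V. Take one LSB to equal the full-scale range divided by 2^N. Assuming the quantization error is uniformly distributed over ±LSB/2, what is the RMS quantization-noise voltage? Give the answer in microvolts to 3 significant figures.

32.4 µV

Full-scale range = 0.81 V − (-0.11 V) = 0.92 V.
Step size = 0.92/8192 V = 112.30 µV.
σ_q = LSB/√12 = 112.30 µV/3.4641 = 32.4 µV.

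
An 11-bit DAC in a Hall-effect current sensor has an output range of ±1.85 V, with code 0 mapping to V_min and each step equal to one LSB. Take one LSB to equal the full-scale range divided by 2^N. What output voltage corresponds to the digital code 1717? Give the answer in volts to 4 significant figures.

The full-scale span is 1.85 − (-1.85) = 3.7 V. LSB = 3.7 V / 2^11.
V_out = V_min + code × LSB = -1.85 V + 1717 × 3.7 V / 2048
      = -1.85 + 3.10200 = 1.25200 V.

1.252 V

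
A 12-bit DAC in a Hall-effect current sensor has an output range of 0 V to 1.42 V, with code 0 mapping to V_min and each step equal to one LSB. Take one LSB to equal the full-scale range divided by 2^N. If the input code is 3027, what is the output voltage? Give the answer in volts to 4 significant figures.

Full-scale range = 1.42 V. LSB = 1.42 V / 2^12.
V_out = V_min + code × LSB = 0 V + 3027 × 1.42 V / 4096
      = 0 V + 1.04940 V = 1.04940 V.

1.049 V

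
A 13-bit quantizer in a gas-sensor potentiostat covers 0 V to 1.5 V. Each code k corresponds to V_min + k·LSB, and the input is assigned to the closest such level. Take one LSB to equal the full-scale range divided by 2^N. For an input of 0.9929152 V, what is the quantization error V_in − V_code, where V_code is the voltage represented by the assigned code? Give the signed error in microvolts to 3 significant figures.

−65.8 µV

Range is 1.5 V. LSB = 1.5 V / 2^13 ≈ 183.1 µV.
Position in LSBs: (0.9929152 − (0)) × 8192/1.5 = 5422.6409; rounding gives k = 5423.
V_code = 0 + (5423/8192) × 1.5 = 0.9929809570 V.
V_in − V_code = 0.9929152 − (0.9929809570) = −65.8 µV.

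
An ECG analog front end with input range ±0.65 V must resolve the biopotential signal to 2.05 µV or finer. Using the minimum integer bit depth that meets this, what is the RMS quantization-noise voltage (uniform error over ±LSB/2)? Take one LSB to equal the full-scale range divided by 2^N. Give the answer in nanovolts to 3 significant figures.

358 nV

Full-scale range = 0.65 V − (-0.65 V) = 1.3 V.
Levels needed ≥ 1.3/2.05 µV = 634100. 2^20 = 1048576 suffices, so N_min = 20.
One LSB is 1.3 V / 1048576 = 1.2398 µV.
V_rms = LSB/√12 = 358 nV.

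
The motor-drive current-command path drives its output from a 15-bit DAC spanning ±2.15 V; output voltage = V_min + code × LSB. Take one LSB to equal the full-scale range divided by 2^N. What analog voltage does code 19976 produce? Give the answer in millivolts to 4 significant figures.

Range = 2.15 − (-2.15) = 4.3 V. LSB = 4.3 V / 2^15.
V_out = -2.15 + 19976 × (4.3/32768) V
      = -2.15 V + 2.62136 V = 0.471362 V.

471.4 mV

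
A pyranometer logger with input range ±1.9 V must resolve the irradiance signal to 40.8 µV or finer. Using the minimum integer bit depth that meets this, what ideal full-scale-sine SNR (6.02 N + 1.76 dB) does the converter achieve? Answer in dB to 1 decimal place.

Full-scale range = 1.9 V − (-1.9 V) = 3.8 V.
3.8 V / 40.8 µV = 93140. Since 2^16 = 65536 and 2^17 = 131072, N = 17.
Ideal SNR at N = 17: 6.02·17 + 1.76 = 104.1 dB.

104.1 dB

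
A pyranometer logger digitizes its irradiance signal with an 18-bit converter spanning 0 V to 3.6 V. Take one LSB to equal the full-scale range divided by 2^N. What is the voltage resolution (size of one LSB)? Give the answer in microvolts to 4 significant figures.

13.73 µV

Span = 3.6 V.
Number of codes = 2^18 = 262144.
LSB = 3.6 V ÷ 2^18 = 3.6/262144 V = 13.73 µV.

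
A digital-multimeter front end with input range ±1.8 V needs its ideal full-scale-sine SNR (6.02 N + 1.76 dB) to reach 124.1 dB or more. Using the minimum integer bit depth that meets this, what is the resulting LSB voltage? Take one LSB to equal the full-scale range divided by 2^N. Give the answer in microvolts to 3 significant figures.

Span: 1.8 V − (-1.8 V) = 3.6 V.
Solving 6.02 N ≥ 124.1 − 1.76: N ≥ 20.322. Round up → N = 21.
LSB = 3.6 V ÷ 2^21 = 3.6/2097152 V = 1.72 µV.

1.72 µV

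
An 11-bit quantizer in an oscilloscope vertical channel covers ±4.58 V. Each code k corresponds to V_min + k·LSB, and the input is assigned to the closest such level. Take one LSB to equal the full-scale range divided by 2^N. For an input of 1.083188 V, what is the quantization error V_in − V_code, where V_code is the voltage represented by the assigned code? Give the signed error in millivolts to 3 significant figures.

+0.805 mV

Full-scale range = 4.58 V − (-4.58 V) = 9.16 V. LSB = 9.16 V / 2^11 ≈ 4.473 mV.
(V_in − V_min)/LSB = (1.083188 − (-4.58)) × 2048/9.16 = 1266.1800 → nearest code k = 1266.
V_code = -4.58 + (1266/2048) × 9.16 = 1.082382813 V.
e = 1.083188 − (1.082382813) = +0.805 mV.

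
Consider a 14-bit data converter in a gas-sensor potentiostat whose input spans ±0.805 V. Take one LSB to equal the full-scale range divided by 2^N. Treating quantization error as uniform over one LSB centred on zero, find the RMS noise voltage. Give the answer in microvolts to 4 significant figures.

28.37 µV

Full-scale range = 0.805 V − (-0.805 V) = 1.61 V.
LSB = 1.61 V / 2^14 = 98.2666 µV.
V_rms = LSB/√12 = 98.2666 µV / √12 = 28.37 µV.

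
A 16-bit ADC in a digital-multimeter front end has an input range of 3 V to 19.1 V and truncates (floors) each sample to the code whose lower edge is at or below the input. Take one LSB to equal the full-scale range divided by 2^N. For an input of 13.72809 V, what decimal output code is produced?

43669

Range = 19.1 − (3) = 16.1 V. LSB = 16.1 V / 2^16 ≈ 245.7 µV.
(V_in − V_min) × 2^16/range = (13.72809 − (3)) × 65536/16.1 = 43669.323.
Floor → code = 43669.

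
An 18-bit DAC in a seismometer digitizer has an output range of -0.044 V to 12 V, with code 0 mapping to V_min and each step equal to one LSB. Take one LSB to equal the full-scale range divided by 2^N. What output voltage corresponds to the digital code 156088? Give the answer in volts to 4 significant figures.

7.127 V

Range = 12 − (-0.044) = 12.044 V. LSB = 12.044 V / 2^18.
V_out = -0.044 + 156088 × (12.044/262144) V
      = -0.044 + 7.17134 = 7.12734 V.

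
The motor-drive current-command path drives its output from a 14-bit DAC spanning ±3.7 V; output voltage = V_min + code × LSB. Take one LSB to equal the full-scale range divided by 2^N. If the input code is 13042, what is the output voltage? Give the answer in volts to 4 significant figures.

The full-scale span is 3.7 − (-3.7) = 7.4 V. LSB = 7.4 V / 2^14.
V_out = -3.7 + 13042 × (7.4/16384) V
      = -3.7 V + 5.89055 V = 2.19055 V.

2.191 V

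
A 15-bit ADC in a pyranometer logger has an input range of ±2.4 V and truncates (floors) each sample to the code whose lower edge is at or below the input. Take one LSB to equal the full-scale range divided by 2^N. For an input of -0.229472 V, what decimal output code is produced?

14817

Range = 2.4 − (-2.4) = 4.8 V. LSB = 4.8 V / 2^15 ≈ 146.5 µV.
V_in − V_min = -0.229472 − (-2.4) = 2.170528 V.
Divide by LSB: 2.170528 × 32768/4.8 = 14817.4711.
Truncating gives code 14817.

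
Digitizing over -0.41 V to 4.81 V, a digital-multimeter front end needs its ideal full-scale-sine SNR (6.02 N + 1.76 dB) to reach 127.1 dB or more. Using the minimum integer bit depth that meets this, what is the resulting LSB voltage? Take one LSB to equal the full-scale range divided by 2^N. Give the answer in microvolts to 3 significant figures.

Span: 4.81 V − (-0.41 V) = 5.22 V.
6.02 N + 1.76 ≥ 127.1 gives N ≥ 20.821, so the minimum integer is 21.
Step size = 5.22/2097152 V = 2.49 µV.

2.49 µV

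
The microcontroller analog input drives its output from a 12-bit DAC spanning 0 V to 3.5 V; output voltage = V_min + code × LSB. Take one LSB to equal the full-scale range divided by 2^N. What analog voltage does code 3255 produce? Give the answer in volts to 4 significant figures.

V_FS = 3.5 V. LSB = 3.5 V / 2^12.
V_out = V_min + code × LSB = 0 V + 3255 × 3.5 V / 4096
      = 0 + 2.78137 = 2.78137 V.

2.781 V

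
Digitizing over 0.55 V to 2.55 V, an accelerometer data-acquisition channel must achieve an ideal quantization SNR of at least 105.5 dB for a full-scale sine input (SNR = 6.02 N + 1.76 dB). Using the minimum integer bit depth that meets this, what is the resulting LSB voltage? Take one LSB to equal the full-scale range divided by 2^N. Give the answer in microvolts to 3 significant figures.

7.63 µV

Full-scale range = 2.55 V − (0.55 V) = 2 V.
N ≥ (105.5 − 1.76)/6.02 = 17.233 → N_min = 18.
LSB = 2 V / 2^18 = 7.63 µV.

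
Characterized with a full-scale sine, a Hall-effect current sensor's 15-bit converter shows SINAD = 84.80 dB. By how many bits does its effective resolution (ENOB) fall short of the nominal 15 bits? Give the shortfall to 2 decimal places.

1.21 bits

Effective bits = (84.80 − 1.76)/6.02 = 13.7940.
15 − 13.7940 = 1.21 bits below nominal.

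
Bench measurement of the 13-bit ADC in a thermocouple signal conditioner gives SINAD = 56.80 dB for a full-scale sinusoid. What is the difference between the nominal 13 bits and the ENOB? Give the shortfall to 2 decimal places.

Effective bits = (56.80 − 1.76)/6.02 = 9.1429.
Lost resolution: 13 − 9.1429 = 3.8571 bits.

3.86 bits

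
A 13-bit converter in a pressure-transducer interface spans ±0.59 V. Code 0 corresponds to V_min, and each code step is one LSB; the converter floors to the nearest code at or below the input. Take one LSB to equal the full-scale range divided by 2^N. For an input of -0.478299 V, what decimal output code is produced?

775

The full-scale span is 0.59 − (-0.59) = 1.18 V. LSB = 1.18 V / 2^13 ≈ 144.0 µV.
(V_in − V_min) × 2^13/range = (-0.478299 − (-0.59)) × 8192/1.18 = 775.470.
Floor → code = 775.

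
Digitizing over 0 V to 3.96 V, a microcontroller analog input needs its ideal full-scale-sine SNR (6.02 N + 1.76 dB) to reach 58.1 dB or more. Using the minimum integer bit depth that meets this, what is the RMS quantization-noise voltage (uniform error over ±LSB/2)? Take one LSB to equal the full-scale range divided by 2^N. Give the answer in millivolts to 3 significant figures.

1.12 mV

Range is 3.96 V.
Solving 6.02 N ≥ 58.1 − 1.76: N ≥ 9.359. Round up → N = 10.
Step size = 3.96/1024 V = 3.8672 mV.
σ_q = LSB/√12 = 3.8672 mV/3.4641 = 1.12 mV.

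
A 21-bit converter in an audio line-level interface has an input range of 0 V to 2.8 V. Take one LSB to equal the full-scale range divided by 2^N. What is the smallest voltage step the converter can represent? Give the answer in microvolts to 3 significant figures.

1.34 µV

Full-scale range = 2.8 V.
Number of codes = 2^21 = 2097152.
LSB = 2.8 V / 2^21 = 1.34 µV.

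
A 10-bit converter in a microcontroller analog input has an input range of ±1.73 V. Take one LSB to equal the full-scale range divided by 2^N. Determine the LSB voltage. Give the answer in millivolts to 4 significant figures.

3.379 mV

The full-scale span is 1.73 − (-1.73) = 3.46 V.
There are 2^10 = 1024 steps.
LSB = 3.46 V ÷ 2^10 = 3.46/1024 V = 3.379 mV.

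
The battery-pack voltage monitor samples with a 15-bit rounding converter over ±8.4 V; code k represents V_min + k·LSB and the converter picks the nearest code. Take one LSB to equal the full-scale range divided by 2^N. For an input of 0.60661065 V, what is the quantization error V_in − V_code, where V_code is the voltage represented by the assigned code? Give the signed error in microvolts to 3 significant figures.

Range = 8.4 − (-8.4) = 16.8 V. LSB = 16.8 V / 2^15 ≈ 0.5127 mV.
Position in LSBs: (0.60661065 − (-8.4)) × 32768/16.8 = 17567.1796; rounding gives k = 17567.
Reconstructed level: -8.4 + 17567 × 16.8/32768 V = 0.60651855469 V.
V_in − V_code = 0.60661065 − (0.60651855469) = +92.1 µV.

+92.1 µV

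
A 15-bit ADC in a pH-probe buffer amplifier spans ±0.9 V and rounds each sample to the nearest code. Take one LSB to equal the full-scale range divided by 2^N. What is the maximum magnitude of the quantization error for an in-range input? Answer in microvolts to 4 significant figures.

27.47 µV

Full-scale range = 0.9 V − (-0.9 V) = 1.8 V.
LSB = 1.8 V ÷ 2^15 = 1.8/32768 V = 54.9316 µV.
Worst-case error for round-to-nearest is half an LSB: 27.47 µV.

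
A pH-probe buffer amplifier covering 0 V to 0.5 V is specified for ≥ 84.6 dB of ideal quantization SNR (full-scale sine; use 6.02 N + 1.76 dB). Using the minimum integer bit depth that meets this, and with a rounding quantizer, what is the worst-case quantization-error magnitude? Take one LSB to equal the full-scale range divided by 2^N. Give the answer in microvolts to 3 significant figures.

Range is 0.5 V.
Solving 6.02 N ≥ 84.6 − 1.76: N ≥ 13.761. Round up → N = 14.
LSB = 0.5 V ÷ 2^14 = 0.5/16384 V = 30.518 µV.
Half an LSB is 15.3 µV.

15.3 µV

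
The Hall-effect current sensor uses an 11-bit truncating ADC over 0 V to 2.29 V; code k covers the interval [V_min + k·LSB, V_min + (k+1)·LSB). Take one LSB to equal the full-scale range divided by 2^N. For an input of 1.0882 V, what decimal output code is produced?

V_FS = 2.29 V. LSB = 2.29 V / 2^11 ≈ 1.118 mV.
(V_in − V_min) × 2^11/range = (1.0882 − (0)) × 2048/2.29 = 973.202.
Floor → code = 973.

973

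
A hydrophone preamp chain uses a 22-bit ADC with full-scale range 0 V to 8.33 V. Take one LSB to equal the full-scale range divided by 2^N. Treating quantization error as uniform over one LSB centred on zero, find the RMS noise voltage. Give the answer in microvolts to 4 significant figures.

Range is 8.33 V.
LSB = 8.33 V ÷ 2^22 = 8.33/4194304 V = 1.98603 µV.
For a uniform distribution on [−LSB/2, +LSB/2], V_rms = LSB/√12 = 1.98603 µV/3.4641 = 0.5733 µV.

0.5733 µV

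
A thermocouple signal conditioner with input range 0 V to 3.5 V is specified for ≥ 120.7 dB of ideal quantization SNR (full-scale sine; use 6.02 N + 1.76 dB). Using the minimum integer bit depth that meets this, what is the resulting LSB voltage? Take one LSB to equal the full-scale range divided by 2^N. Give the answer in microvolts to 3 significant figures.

3.34 µV

Full-scale range = 3.5 V.
N ≥ (120.7 − 1.76)/6.02 = 19.757 → N_min = 20.
LSB = 3.5 V ÷ 2^20 = 3.5/1048576 V = 3.34 µV.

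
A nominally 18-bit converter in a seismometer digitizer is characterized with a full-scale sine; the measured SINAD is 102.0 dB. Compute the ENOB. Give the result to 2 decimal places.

ENOB = (102.0 − 1.76)/6.02 = 16.6512 bits.

16.65 bits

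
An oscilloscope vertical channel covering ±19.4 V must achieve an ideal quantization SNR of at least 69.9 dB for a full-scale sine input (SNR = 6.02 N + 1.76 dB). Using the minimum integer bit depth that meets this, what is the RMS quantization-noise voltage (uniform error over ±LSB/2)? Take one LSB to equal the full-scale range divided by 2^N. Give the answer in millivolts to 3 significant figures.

2.73 mV

The full-scale span is 19.4 − (-19.4) = 38.8 V.
N ≥ (69.9 − 1.76)/6.02 = 11.319 → N_min = 12.
One LSB is 38.8 V / 4096 = 9.4727 mV.
RMS noise = LSB/√12 = 2.73 mV.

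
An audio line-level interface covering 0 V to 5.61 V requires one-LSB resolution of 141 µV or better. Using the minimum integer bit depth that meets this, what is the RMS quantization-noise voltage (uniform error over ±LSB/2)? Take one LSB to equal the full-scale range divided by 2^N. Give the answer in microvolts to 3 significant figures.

Full-scale range = 5.61 V.
Need 2^N ≥ 5.61 V / 141 µV = 39790 → N_min = 16.
LSB = 5.61 V ÷ 2^16 = 5.61/65536 V = 85.602 µV.
V_rms = LSB/√12 = 24.7 µV.

24.7 µV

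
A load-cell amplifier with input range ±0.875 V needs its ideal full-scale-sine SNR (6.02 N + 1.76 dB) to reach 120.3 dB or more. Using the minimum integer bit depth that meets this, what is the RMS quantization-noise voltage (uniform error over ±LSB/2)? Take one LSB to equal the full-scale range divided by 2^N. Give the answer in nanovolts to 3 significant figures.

482 nV

Span: 0.875 V − (-0.875 V) = 1.75 V.
Solving 6.02 N ≥ 120.3 − 1.76: N ≥ 19.691. Round up → N = 20.
LSB = 1.75 V / 2^20 = 1.6689 µV.
σ_q = LSB/√12 = 1.6689 µV/3.4641 = 482 nV.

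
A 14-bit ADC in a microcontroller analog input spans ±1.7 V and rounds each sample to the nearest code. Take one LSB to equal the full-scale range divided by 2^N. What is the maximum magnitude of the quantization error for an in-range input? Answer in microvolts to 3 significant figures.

Range = 1.7 − (-1.7) = 3.4 V.
One LSB is 3.4 V / 16384 = 207.52 µV.
|e|_max = LSB/2 = 104 µV.

104 µV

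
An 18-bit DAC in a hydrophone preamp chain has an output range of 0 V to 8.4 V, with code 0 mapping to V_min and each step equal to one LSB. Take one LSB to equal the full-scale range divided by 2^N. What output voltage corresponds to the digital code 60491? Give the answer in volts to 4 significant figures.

1.938 V

Full-scale range = 8.4 V. LSB = 8.4 V / 2^18.
V_out = 0 + 60491 × (8.4/262144) V
      = 0 + 1.93834 = 1.93834 V.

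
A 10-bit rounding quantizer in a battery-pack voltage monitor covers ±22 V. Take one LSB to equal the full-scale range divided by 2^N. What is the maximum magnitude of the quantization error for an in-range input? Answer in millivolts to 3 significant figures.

Full-scale range = 22 V − (-22 V) = 44 V.
LSB = 44 V / 2^10 = 42.969 mV.
|e|_max = LSB/2 = 21.5 mV.

21.5 mV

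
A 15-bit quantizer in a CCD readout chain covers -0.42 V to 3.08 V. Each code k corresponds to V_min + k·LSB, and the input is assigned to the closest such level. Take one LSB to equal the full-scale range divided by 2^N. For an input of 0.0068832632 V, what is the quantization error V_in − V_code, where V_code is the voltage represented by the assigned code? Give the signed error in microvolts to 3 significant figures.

Range = 3.08 − (-0.42) = 3.5 V. LSB = 3.5 V / 2^15 ≈ 106.8 µV.
(0.0068832632 − (-0.42)) / LSB = 0.4268832632 × 32768/3.5 = 3996.6031. Nearest integer: k = 3997.
V_code = V_min + k × range/2^15 = -0.42 + 3997 × 3.5/32768 = 0.0069256591797 V.
V_in − V_code = 0.0068832632 − (0.0069256591797) = −42.4 µV.

−42.4 µV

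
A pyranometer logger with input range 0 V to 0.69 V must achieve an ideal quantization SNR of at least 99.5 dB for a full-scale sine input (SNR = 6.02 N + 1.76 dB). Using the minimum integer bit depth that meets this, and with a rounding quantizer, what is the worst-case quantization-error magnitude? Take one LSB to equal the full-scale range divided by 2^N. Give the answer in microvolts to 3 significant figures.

V_FS = 0.69 V.
Solving 6.02 N ≥ 99.5 − 1.76: N ≥ 16.236. Round up → N = 17.
LSB = 0.69 V ÷ 2^17 = 0.69/131072 V = 5.2643 µV.
|e|_max = LSB/2 = 2.63 µV.

2.63 µV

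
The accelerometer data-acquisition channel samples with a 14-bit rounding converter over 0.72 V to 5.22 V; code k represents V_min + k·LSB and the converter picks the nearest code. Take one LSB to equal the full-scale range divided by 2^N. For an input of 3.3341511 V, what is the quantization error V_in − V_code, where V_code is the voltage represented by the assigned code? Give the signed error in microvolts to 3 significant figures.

−45.7 µV

Full-scale range = 5.22 V − (0.72 V) = 4.5 V. LSB = 4.5 V / 2^14 ≈ 274.7 µV.
Position in LSBs: (3.3341511 − (0.72)) × 16384/4.5 = 9517.8337; rounding gives k = 9518.
V_code = 0.72 + (9518/16384) × 4.5 = 3.3341967773 V.
e = 3.3341511 − (3.3341967773) = −45.7 µV.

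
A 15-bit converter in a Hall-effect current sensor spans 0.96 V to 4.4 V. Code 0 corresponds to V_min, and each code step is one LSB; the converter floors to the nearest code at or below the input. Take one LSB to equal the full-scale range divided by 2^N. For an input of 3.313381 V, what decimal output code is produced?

22417

Range = 4.4 − (0.96) = 3.44 V. LSB = 3.44 V / 2^15 ≈ 105.0 µV.
code = ⌊(V_in − V_min)/LSB⌋ = ⌊(V_in − V_min) × 2^15 / range⌋
     = ⌊(3.313381 − (0.96)) × 32768 / 3.44⌋ = ⌊2.353381 × 32768/3.44⌋
     = ⌊22417.322⌋ = 22417.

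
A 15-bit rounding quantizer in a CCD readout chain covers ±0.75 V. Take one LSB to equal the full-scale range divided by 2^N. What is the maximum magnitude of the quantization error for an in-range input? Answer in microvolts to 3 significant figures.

22.9 µV

Full-scale range = 0.75 V − (-0.75 V) = 1.5 V.
LSB = 1.5 V / 2^15 = 45.776 µV.
|e|_max = LSB/2 = 22.9 µV.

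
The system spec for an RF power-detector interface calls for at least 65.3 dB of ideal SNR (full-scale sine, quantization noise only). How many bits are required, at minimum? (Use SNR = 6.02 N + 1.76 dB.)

11 bits

Required N = ⌈(65.3 − 1.76)/6.02⌉ = ⌈10.555⌉ = 11.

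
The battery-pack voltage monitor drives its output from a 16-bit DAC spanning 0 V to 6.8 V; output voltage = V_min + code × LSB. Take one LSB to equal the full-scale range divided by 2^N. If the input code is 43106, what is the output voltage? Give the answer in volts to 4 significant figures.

V_FS = 6.8 V. LSB = 6.8 V / 2^16.
Output = V_min + (43106/65536) × range = 0 + 0.657745 × 6.8 V
      = 0 + 4.47267 = 4.47267 V.

4.473 V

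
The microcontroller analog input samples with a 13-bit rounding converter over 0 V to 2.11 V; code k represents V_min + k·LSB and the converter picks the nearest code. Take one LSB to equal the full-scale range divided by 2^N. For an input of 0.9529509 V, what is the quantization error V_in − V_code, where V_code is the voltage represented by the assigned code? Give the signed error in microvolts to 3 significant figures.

−52.0 µV

Span = 2.11 V. LSB = 2.11 V / 2^13 ≈ 257.6 µV.
(0.9529509 − (0)) / LSB = 0.9529509 × 8192/2.11 = 3699.7980. Nearest integer: k = 3700.
V_code = V_min + k × range/2^13 = 0 + 3700 × 2.11/8192 = 0.9530029297 V.
V_in − V_code = 0.9529509 − (0.9530029297) = −52.0 µV.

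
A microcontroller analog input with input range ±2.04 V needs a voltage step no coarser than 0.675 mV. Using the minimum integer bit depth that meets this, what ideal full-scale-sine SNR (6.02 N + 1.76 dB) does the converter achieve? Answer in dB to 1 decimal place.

80.0 dB

Span: 2.04 V − (-2.04 V) = 4.08 V.
4.08 V / 0.675 mV = 6044. Since 2^12 = 4096 and 2^13 = 8192, N = 13.
Ideal SNR at N = 13: 6.02·13 + 1.76 = 80.0 dB.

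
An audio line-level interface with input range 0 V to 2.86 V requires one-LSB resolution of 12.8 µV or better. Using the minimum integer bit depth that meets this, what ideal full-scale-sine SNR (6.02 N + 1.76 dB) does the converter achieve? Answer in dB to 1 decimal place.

Span = 2.86 V.
Need 2^N ≥ 2.86 V / 12.8 µV = 223400 → N_min = 18.
SNR = 6.02 × 18 + 1.76 = 110.12 dB.

110.1 dB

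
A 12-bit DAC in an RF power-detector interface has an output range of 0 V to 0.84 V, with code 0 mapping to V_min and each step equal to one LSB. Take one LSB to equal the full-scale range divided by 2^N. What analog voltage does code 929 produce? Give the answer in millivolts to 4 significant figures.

V_FS = 0.84 V. LSB = 0.84 V / 2^12.
V_out = V_min + code × LSB = 0 V + 929 × 0.84 V / 4096
      = 0 V + 0.190518 V = 0.190518 V.

190.5 mV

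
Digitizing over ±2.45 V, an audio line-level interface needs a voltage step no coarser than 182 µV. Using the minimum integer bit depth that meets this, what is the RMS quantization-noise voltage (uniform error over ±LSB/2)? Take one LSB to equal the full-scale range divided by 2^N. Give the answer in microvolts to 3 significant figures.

Range = 2.45 − (-2.45) = 4.9 V.
Required number of levels: 4.9/182 µV = 26923; smallest N with 2^N ≥ that is 15.
One LSB is 4.9 V / 32768 = 149.54 µV.
V_rms = LSB/√12 = 43.2 µV.

43.2 µV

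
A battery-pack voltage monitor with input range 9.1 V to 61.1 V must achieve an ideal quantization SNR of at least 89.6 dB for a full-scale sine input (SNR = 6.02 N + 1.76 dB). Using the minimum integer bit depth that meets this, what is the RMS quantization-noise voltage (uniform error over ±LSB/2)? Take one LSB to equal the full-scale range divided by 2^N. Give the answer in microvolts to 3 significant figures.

458 µV

The full-scale span is 61.1 − (9.1) = 52 V.
Solving 6.02 N ≥ 89.6 − 1.76: N ≥ 14.591. Round up → N = 15.
One LSB is 52 V / 32768 = 1.5869 mV.
σ_q = LSB/√12 = 1.5869 mV/3.4641 = 458 µV.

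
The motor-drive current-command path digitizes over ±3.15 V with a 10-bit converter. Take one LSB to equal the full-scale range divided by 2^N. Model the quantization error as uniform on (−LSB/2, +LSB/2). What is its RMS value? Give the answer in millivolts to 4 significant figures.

Full-scale range = 3.15 V − (-3.15 V) = 6.3 V.
One LSB is 6.3 V / 1024 = 6.15234 mV.
V_rms = LSB/√12 = 6.15234 mV / √12 = 1.776 mV.

1.776 mV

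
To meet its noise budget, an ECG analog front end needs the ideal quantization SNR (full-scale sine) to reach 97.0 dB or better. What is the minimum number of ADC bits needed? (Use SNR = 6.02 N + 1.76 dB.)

16 bits

6.02 N + 1.76 ≥ 97.0 gives N ≥ 15.821, so the minimum integer is 16.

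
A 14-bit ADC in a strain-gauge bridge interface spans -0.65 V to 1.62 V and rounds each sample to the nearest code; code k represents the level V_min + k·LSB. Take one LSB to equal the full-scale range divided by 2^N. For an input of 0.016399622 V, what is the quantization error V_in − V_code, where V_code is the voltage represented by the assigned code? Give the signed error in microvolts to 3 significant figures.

−24.9 µV

The full-scale span is 1.62 − (-0.65) = 2.27 V. LSB = 2.27 V / 2^14 ≈ 138.5 µV.
(V_in − V_min)/LSB = (0.016399622 − (-0.65)) × 16384/2.27 = 4809.8200 → nearest code k = 4810.
V_code = -0.65 + (4810/16384) × 2.27 = 0.016424560547 V.
e = 0.016399622 − (0.016424560547) = −24.9 µV.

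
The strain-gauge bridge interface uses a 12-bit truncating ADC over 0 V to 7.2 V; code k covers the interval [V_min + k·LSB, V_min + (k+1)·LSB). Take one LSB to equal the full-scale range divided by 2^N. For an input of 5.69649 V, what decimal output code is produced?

3240

Full-scale range = 7.2 V. LSB = 7.2 V / 2^12 ≈ 1.758 mV.
code = ⌊(V_in − V_min)/LSB⌋ = ⌊(V_in − V_min) × 2^12 / range⌋
     = ⌊(5.69649 − (0)) × 4096 / 7.2⌋ = ⌊5.69649 × 4096/7.2⌋
     = ⌊3240.670⌋ = 3240.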